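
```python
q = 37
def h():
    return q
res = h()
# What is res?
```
37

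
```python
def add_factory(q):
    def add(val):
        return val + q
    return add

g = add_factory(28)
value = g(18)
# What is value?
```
46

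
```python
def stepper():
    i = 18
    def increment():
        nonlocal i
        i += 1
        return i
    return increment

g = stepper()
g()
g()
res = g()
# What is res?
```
21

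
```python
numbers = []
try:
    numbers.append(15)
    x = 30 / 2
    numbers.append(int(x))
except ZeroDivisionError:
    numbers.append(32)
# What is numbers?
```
[15, 15]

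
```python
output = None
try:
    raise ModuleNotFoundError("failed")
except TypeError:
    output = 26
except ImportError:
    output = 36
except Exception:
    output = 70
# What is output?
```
36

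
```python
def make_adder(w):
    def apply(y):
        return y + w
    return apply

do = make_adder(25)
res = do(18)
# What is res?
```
43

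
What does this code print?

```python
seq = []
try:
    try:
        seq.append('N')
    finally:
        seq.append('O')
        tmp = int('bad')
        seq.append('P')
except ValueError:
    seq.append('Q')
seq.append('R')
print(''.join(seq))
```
NOQR

Exception in inner finally caught by outer except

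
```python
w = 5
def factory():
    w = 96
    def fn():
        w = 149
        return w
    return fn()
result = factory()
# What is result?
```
149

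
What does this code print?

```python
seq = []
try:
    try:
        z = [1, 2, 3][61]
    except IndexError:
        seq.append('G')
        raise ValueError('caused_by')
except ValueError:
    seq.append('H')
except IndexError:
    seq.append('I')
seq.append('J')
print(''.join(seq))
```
GHJ

ValueError raised and caught, original IndexError not re-raised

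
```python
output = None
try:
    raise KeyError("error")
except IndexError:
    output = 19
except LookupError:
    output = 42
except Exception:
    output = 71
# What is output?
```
42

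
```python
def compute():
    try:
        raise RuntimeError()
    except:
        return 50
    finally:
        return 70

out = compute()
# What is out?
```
70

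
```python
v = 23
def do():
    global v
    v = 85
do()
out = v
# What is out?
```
85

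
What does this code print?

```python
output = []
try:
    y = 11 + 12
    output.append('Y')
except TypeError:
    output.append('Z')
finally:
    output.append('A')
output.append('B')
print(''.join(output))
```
YAB

finally runs after normal execution too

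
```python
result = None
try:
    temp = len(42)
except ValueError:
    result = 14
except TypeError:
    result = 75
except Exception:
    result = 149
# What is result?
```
75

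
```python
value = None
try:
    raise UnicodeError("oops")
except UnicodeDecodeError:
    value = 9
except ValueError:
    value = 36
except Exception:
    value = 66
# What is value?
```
36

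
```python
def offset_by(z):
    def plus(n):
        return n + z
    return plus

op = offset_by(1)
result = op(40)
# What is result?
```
41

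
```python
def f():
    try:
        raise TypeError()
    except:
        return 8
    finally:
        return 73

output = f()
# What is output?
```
73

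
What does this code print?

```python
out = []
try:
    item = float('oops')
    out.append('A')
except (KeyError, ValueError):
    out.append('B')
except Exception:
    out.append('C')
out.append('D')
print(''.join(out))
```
BD

ValueError matches tuple containing it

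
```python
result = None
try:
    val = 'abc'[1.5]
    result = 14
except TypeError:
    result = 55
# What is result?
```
55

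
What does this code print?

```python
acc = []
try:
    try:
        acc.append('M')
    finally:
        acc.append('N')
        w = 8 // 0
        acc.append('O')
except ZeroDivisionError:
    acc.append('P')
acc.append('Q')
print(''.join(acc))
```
MNPQ

Exception in inner finally caught by outer except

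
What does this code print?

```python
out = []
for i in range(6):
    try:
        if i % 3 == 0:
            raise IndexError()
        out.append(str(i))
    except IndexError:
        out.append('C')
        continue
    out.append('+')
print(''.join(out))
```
C1+2+C4+5+

continue in except skips rest of loop body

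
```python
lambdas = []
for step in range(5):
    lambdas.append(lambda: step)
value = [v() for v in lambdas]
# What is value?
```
[4, 4, 4, 4, 4]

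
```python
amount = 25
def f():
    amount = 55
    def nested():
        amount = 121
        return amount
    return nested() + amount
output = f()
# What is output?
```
176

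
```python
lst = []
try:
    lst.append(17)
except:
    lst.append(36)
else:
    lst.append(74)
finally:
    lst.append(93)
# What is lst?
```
[17, 74, 93]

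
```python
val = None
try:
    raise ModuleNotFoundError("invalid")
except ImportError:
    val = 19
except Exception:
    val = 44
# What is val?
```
19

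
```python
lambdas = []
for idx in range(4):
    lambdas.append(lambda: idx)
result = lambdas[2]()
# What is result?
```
3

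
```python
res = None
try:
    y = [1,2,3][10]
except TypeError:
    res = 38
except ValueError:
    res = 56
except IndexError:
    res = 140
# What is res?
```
140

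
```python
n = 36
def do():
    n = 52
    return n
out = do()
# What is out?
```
52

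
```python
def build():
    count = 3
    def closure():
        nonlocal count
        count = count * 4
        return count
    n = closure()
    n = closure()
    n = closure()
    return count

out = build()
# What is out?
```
192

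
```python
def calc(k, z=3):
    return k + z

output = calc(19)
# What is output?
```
22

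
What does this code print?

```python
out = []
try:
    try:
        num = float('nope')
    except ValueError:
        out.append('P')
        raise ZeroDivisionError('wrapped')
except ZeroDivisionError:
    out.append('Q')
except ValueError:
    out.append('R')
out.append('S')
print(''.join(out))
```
PQS

ZeroDivisionError raised and caught, original ValueError not re-raised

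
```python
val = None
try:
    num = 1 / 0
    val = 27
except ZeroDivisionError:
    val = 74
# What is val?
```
74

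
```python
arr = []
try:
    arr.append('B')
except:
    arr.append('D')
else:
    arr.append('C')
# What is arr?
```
['B', 'C']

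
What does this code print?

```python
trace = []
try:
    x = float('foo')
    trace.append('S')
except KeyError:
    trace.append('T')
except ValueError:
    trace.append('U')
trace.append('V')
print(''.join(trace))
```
UV

ValueError is caught by its specific handler, not KeyError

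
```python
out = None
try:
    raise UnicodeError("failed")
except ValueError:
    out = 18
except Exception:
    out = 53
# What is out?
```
18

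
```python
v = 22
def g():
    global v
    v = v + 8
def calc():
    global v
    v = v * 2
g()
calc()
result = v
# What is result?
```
60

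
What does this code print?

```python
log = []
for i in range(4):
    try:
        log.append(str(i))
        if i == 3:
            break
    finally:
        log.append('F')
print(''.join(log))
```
0F1F2F3F

finally runs even when breaking out of loop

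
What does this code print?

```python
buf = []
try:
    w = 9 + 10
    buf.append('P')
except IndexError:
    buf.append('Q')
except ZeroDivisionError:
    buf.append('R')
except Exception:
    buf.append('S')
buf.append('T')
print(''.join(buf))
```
PT

No exception, try block completes normally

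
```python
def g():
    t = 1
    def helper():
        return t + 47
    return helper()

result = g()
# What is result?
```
48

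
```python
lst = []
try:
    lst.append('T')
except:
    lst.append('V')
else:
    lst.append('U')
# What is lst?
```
['T', 'U']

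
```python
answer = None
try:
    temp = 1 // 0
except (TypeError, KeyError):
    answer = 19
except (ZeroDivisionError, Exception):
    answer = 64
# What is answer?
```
64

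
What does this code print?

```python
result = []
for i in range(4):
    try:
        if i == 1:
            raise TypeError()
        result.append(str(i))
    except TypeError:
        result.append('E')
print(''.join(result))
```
0E23

Exception on i=1 caught, loop continues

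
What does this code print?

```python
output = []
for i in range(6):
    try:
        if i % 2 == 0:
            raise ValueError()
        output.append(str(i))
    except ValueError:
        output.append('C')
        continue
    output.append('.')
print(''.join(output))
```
C1.C3.C5.

continue in except skips rest of loop body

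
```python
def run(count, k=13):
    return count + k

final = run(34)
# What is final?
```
47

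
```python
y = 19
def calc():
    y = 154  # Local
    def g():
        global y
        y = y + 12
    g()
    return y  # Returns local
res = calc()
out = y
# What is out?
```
31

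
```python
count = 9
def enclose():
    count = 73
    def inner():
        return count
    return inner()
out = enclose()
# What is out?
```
73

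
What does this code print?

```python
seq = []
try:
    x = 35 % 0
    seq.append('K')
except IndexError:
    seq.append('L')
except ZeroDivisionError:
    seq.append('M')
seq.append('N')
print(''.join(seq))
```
MN

ZeroDivisionError is caught by its specific handler, not IndexError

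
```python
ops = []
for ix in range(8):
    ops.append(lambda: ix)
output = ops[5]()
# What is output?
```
7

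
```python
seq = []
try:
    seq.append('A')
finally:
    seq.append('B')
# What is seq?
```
['A', 'B']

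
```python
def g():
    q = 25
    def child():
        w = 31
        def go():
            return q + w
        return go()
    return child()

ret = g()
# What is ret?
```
56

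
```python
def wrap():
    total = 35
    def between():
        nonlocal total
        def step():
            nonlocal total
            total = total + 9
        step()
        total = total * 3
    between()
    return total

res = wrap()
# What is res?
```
132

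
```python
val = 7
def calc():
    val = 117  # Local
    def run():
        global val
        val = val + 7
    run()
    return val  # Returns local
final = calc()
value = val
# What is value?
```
14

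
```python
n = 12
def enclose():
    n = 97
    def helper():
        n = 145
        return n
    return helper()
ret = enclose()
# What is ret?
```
145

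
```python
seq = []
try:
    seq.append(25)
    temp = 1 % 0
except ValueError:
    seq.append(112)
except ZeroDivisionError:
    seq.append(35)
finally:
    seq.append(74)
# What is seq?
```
[25, 35, 74]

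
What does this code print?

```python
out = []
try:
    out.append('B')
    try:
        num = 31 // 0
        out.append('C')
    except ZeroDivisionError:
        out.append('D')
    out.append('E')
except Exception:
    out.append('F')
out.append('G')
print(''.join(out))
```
BDEG

Inner exception caught by inner handler, outer continues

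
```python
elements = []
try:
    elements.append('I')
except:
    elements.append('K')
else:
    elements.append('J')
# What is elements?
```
['I', 'J']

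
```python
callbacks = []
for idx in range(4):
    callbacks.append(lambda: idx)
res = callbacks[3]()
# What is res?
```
3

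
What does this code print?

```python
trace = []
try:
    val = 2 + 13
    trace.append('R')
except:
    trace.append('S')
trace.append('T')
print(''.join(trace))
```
RT

No exception, try block completes normally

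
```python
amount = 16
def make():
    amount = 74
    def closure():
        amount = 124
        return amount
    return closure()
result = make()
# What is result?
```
124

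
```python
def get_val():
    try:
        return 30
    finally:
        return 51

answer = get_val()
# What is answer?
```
51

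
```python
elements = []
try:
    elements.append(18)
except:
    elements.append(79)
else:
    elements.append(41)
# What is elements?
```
[18, 41]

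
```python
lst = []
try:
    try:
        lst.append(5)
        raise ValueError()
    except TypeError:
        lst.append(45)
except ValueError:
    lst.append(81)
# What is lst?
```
[5, 81]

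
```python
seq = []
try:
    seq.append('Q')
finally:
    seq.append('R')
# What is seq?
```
['Q', 'R']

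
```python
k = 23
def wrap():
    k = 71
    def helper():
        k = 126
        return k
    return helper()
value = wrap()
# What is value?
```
126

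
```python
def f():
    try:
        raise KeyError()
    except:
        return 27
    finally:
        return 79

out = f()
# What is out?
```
79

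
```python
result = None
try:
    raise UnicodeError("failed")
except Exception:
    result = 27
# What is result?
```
27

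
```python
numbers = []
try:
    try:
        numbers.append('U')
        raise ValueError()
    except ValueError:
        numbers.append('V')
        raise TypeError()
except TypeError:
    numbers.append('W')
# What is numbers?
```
['U', 'V', 'W']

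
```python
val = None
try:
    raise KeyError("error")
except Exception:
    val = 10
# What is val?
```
10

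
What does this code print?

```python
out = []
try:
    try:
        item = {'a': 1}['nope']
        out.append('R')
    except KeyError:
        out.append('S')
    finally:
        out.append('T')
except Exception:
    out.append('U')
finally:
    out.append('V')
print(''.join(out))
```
STV

Both finally blocks run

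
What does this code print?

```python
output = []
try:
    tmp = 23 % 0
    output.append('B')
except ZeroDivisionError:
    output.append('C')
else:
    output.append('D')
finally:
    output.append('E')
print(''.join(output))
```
CE

Exception: except runs, else skipped, finally runs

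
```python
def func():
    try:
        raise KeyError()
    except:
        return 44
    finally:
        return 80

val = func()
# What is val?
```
80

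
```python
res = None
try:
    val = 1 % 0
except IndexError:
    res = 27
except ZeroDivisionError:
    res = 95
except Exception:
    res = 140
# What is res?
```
95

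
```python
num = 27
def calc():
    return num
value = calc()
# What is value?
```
27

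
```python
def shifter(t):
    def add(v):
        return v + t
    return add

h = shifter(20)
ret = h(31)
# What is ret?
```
51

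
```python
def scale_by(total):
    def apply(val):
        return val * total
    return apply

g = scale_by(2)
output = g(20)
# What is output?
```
40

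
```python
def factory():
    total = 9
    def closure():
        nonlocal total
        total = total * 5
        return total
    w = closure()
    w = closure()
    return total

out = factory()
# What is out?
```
225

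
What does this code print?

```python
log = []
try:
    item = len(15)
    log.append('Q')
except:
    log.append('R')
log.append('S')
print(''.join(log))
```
RS

Exception raised in try, caught by bare except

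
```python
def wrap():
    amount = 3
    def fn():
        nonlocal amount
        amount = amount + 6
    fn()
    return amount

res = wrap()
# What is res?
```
9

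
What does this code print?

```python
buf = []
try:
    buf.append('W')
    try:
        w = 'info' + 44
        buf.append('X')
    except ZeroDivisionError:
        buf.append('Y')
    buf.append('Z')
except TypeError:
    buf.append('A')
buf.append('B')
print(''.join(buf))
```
WAB

Inner handler doesn't match, propagates to outer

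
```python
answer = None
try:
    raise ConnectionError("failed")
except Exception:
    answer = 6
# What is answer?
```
6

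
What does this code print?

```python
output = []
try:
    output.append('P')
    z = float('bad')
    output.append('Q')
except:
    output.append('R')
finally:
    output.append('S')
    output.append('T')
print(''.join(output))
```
PRST

Code before exception runs, then except, then all of finally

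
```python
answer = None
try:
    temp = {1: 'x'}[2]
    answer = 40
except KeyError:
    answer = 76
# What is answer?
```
76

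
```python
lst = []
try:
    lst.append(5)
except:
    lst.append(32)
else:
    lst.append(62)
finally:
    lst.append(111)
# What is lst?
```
[5, 62, 111]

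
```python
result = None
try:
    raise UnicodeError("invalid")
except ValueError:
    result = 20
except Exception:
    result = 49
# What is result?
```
20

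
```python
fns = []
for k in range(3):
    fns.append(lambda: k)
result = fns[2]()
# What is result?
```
2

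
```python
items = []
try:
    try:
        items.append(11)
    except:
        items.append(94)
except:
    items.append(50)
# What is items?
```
[11]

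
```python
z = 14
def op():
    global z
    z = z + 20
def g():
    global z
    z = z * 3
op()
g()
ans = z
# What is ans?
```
102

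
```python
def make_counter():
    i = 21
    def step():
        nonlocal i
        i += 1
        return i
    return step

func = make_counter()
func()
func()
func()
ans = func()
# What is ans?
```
25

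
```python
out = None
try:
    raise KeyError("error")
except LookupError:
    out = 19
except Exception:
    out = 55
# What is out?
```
19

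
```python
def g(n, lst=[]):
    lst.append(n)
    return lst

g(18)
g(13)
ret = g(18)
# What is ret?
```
[18, 13, 18]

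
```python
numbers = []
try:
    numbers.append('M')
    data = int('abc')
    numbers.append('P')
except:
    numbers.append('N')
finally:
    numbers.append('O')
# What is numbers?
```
['M', 'N', 'O']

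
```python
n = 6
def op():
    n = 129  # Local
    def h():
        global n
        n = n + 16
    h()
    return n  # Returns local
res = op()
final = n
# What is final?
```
22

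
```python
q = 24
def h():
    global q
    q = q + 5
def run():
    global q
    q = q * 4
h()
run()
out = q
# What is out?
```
116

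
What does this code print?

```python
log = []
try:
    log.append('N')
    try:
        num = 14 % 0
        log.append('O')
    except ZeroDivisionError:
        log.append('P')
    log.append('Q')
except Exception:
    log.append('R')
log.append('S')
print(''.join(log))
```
NPQS

Inner exception caught by inner handler, outer continues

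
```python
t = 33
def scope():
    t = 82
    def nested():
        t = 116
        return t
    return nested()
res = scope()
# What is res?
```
116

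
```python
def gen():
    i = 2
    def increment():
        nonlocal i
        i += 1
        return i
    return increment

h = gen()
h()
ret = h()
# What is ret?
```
4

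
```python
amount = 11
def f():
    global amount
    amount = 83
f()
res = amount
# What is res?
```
83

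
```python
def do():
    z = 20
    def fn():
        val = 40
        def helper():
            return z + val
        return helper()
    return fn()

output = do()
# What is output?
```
60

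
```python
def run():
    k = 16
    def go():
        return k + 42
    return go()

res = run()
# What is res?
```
58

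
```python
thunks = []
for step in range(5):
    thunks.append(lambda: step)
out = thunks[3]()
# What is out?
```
4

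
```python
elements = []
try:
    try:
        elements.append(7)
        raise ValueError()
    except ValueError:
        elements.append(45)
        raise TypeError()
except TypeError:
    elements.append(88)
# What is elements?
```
[7, 45, 88]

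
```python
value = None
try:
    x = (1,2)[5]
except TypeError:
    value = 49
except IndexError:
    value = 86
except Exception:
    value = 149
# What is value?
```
86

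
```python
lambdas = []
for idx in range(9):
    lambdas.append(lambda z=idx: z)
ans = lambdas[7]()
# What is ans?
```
7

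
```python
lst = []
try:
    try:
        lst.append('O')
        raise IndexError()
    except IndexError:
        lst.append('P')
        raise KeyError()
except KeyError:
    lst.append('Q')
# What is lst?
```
['O', 'P', 'Q']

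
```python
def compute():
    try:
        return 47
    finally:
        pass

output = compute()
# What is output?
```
47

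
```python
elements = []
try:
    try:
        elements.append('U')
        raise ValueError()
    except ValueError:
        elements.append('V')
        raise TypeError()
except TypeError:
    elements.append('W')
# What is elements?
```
['U', 'V', 'W']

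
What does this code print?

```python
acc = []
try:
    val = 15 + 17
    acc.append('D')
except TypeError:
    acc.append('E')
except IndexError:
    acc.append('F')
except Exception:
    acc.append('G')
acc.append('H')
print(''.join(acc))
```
DH

No exception, try block completes normally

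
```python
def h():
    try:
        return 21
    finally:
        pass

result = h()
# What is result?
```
21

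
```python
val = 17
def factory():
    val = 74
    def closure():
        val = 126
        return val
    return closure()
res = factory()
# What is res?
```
126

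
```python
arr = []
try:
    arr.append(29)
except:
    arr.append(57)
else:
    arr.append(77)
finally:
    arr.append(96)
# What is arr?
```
[29, 77, 96]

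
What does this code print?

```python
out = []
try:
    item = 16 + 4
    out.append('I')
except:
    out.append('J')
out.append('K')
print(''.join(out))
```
IK

No exception, try block completes normally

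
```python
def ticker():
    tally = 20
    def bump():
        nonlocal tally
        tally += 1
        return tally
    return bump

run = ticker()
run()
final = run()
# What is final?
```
22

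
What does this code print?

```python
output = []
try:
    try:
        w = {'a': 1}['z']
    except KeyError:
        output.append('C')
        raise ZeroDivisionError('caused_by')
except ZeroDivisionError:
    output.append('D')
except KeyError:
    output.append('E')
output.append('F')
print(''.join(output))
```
CDF

ZeroDivisionError raised and caught, original KeyError not re-raised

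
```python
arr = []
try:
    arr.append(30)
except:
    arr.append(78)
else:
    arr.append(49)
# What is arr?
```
[30, 49]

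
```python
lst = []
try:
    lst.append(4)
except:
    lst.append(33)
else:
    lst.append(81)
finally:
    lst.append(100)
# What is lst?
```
[4, 81, 100]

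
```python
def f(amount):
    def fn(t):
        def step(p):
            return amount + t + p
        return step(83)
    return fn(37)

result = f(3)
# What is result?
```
123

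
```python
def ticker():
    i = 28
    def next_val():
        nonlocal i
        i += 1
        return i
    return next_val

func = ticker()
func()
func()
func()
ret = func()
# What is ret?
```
32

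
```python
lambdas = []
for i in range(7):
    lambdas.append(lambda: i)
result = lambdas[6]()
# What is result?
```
6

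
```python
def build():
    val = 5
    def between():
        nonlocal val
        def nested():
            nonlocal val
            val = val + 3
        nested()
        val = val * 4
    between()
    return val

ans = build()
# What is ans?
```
32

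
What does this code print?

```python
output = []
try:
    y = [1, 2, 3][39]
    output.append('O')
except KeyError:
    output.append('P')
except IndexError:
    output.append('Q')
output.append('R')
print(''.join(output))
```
QR

IndexError is caught by its specific handler, not KeyError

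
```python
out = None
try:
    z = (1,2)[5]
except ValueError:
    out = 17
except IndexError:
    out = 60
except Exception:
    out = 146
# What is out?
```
60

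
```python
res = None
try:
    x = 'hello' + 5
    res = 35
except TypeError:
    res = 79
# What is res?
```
79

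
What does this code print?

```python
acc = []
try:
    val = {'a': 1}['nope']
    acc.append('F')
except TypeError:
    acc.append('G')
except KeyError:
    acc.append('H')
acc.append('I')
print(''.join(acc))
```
HI

KeyError is caught by its specific handler, not TypeError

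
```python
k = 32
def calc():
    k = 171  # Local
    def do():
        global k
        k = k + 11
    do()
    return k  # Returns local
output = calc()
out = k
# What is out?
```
43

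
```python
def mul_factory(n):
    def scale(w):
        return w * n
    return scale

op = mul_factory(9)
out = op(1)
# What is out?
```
9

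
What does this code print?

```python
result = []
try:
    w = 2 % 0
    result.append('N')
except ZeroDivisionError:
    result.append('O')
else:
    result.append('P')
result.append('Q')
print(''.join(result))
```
OQ

else block skipped when exception is caught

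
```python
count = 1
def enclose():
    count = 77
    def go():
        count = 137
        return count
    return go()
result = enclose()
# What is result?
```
137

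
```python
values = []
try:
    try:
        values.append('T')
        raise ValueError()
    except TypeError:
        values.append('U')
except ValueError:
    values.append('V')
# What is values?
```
['T', 'V']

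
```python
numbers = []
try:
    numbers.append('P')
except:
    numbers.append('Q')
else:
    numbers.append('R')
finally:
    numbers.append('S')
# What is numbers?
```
['P', 'R', 'S']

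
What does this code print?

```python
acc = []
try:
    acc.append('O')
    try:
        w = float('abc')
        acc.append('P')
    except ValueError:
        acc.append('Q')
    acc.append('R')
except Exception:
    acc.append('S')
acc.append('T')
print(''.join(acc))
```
OQRT

Inner exception caught by inner handler, outer continues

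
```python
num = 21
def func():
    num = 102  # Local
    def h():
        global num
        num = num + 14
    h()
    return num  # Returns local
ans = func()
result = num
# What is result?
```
35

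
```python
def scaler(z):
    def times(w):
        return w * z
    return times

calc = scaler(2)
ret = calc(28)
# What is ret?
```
56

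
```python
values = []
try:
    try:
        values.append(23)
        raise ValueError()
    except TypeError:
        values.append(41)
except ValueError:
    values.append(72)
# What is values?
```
[23, 72]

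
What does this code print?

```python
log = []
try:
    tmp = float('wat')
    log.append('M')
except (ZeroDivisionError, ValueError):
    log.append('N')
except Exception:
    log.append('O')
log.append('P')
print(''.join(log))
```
NP

ValueError matches tuple containing it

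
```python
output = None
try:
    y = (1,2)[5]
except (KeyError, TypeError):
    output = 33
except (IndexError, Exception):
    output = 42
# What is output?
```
42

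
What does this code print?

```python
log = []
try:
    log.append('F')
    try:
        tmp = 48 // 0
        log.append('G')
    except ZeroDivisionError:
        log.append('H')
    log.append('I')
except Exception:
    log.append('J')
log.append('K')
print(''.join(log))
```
FHIK

Inner exception caught by inner handler, outer continues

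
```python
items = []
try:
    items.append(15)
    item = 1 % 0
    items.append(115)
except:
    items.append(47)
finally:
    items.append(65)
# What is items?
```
[15, 47, 65]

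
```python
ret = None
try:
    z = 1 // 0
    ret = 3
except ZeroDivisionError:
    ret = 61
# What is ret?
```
61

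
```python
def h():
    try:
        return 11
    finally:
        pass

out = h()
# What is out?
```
11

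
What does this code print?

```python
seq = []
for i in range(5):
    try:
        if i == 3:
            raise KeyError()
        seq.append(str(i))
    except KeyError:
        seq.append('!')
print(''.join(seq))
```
012!4

Exception on i=3 caught, loop continues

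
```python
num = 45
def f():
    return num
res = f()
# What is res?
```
45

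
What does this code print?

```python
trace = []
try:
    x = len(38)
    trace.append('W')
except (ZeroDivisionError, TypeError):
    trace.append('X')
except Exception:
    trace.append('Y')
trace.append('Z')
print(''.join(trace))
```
XZ

TypeError matches tuple containing it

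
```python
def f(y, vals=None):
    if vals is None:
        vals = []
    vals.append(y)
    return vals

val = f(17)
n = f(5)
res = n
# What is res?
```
[5]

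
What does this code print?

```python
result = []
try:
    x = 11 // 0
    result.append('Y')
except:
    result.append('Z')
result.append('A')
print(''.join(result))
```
ZA

Exception raised in try, caught by bare except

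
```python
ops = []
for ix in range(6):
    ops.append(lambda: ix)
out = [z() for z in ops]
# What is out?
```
[5, 5, 5, 5, 5, 5]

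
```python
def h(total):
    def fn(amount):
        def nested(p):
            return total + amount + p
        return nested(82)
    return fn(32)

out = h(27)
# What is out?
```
141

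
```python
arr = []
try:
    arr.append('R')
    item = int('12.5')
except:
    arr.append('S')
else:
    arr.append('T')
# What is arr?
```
['R', 'S']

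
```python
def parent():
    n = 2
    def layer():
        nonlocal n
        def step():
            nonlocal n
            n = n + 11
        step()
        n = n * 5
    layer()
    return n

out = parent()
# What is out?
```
65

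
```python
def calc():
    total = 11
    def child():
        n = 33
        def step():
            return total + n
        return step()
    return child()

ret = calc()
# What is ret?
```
44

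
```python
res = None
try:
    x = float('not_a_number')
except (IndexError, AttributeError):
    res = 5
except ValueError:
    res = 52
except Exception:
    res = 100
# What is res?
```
52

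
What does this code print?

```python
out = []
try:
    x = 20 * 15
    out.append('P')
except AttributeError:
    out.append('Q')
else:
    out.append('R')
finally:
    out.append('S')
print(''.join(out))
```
PRS

else runs before finally when no exception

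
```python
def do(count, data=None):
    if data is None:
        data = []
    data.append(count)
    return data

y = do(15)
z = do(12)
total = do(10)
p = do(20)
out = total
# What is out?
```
[10]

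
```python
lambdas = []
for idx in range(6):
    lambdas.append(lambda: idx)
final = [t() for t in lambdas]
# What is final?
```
[5, 5, 5, 5, 5, 5]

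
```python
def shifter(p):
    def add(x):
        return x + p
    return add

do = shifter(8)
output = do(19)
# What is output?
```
27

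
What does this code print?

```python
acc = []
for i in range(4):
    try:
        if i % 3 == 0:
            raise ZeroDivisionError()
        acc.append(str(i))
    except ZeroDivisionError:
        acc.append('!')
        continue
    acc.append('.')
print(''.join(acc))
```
!1.2.!

continue in except skips rest of loop body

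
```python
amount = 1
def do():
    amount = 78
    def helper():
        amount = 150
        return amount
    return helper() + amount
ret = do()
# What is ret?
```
228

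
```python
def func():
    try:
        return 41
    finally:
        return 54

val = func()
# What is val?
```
54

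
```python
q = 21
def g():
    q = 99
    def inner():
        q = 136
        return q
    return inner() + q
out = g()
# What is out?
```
235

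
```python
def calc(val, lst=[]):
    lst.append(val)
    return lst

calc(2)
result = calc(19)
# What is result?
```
[2, 19]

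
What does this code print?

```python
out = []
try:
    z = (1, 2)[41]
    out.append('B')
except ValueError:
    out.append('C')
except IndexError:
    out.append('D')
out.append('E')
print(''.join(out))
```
DE

IndexError is caught by its specific handler, not ValueError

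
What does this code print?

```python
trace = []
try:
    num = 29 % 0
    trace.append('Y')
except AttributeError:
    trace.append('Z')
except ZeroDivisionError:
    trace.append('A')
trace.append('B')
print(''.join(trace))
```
AB

ZeroDivisionError is caught by its specific handler, not AttributeError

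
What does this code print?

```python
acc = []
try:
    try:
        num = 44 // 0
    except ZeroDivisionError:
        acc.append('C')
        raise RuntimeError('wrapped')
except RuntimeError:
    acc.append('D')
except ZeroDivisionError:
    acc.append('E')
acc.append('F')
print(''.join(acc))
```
CDF

RuntimeError raised and caught, original ZeroDivisionError not re-raised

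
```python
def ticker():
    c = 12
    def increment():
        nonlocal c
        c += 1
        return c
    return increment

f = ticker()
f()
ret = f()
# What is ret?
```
14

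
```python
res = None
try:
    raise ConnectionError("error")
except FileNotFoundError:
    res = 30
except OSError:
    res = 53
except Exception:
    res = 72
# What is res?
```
53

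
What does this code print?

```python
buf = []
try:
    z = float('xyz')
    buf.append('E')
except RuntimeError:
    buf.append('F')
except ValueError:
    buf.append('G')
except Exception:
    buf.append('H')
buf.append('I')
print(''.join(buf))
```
GI

ValueError matches before generic Exception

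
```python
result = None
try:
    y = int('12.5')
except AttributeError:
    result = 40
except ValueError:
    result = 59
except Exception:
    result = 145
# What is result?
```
59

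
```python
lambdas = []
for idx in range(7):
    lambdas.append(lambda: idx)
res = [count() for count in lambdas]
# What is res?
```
[6, 6, 6, 6, 6, 6, 6]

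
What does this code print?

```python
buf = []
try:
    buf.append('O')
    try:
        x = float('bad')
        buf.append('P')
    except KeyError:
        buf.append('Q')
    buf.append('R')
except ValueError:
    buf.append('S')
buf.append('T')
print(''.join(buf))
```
OST

Inner handler doesn't match, propagates to outer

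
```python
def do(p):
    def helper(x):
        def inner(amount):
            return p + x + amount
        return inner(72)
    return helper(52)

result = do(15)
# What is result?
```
139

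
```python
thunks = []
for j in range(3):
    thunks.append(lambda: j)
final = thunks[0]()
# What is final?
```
2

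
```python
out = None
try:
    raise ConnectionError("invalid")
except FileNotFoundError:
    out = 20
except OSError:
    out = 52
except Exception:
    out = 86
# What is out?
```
52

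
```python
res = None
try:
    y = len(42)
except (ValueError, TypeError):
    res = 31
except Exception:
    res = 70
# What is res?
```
31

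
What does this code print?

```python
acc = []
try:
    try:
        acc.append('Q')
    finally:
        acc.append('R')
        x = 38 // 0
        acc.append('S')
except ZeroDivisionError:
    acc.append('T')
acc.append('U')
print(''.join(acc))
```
QRTU

Exception in inner finally caught by outer except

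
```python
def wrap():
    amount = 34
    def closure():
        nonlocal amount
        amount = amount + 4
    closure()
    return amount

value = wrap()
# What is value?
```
38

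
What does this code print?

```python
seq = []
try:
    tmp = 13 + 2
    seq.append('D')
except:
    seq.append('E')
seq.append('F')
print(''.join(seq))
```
DF

No exception, try block completes normally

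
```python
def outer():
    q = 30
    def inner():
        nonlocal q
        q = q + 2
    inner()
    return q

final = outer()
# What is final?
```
32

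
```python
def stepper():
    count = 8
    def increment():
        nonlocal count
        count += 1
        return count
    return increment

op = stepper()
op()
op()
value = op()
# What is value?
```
11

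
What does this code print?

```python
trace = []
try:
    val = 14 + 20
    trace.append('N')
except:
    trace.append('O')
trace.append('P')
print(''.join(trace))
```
NP

No exception, try block completes normally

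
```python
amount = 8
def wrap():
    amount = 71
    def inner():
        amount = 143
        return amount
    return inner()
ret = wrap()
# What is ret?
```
143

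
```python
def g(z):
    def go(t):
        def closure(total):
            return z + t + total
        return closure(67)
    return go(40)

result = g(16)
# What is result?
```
123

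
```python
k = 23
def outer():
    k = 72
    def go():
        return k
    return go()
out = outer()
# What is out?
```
72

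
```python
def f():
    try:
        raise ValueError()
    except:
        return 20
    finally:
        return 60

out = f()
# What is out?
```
60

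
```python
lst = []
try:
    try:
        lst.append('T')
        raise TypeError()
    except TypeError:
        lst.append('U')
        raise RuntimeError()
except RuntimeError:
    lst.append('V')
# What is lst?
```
['T', 'U', 'V']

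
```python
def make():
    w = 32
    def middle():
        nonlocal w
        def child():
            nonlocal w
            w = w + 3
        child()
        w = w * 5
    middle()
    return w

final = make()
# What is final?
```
175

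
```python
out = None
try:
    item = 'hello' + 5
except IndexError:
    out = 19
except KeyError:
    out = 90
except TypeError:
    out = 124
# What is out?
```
124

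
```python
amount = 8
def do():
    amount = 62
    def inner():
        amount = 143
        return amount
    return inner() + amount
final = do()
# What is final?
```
205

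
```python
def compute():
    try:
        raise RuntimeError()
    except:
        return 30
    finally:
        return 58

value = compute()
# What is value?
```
58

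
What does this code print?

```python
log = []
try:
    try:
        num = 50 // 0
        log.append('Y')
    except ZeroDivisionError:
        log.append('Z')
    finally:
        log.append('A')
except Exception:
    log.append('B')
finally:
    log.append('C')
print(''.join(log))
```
ZAC

Both finally blocks run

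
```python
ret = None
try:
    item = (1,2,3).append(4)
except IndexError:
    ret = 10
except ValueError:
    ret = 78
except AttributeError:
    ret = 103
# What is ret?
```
103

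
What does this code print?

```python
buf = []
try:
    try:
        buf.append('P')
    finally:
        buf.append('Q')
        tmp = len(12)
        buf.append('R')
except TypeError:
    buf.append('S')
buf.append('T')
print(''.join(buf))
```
PQST

Exception in inner finally caught by outer except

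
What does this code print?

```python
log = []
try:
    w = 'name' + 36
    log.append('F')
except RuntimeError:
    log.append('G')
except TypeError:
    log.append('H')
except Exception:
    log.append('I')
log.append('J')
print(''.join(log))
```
HJ

TypeError matches before generic Exception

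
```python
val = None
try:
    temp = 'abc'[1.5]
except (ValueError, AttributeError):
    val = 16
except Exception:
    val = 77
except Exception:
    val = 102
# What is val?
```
77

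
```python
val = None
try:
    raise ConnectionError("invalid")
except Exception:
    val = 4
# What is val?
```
4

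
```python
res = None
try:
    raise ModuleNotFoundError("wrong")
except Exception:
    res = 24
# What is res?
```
24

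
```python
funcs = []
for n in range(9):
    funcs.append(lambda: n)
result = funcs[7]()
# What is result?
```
8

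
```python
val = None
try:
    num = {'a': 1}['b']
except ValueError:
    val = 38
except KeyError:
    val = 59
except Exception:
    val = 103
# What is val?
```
59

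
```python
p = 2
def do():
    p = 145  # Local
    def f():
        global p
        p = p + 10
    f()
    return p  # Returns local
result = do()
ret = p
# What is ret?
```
12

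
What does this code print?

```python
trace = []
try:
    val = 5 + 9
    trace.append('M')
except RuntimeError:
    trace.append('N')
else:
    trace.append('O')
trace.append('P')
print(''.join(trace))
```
MOP

else block runs when no exception occurs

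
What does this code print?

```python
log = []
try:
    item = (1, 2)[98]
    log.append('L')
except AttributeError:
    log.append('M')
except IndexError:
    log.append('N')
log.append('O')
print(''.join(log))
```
NO

IndexError is caught by its specific handler, not AttributeError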